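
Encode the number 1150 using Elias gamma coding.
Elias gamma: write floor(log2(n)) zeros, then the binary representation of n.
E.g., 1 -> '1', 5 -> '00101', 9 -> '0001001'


num_bits = floor(log2(1150)) + 1 = 11
leading_zeros = num_bits - 1 = 10
binary(1150) = 10001111110

Elias gamma(1150) = '0000000000' + '10001111110' = 000000000010001111110 (21 bits)


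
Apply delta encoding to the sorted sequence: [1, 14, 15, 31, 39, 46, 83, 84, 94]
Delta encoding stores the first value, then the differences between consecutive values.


First value: 1
Deltas:
  14 - 1 = 13
  15 - 14 = 1
  31 - 15 = 16
  39 - 31 = 8
  46 - 39 = 7
  83 - 46 = 37
  84 - 83 = 1
  94 - 84 = 10


Delta encoded: [1, 13, 1, 16, 8, 7, 37, 1, 10]


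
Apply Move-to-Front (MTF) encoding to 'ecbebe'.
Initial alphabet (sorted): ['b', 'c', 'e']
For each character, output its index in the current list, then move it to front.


MTF encoding:
'e': index 2 in ['b', 'c', 'e'] -> ['e', 'b', 'c']
'c': index 2 in ['e', 'b', 'c'] -> ['c', 'e', 'b']
'b': index 2 in ['c', 'e', 'b'] -> ['b', 'c', 'e']
'e': index 2 in ['b', 'c', 'e'] -> ['e', 'b', 'c']
'b': index 1 in ['e', 'b', 'c'] -> ['b', 'e', 'c']
'e': index 1 in ['b', 'e', 'c'] -> ['e', 'b', 'c']


Output: [2, 2, 2, 2, 1, 1]


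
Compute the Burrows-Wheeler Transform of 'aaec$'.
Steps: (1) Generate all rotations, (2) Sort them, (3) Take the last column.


Rotations (sorted):
  0: $aaec -> last char: c
  1: aaec$ -> last char: $
  2: aec$a -> last char: a
  3: c$aae -> last char: e
  4: ec$aa -> last char: a


BWT = c$aea


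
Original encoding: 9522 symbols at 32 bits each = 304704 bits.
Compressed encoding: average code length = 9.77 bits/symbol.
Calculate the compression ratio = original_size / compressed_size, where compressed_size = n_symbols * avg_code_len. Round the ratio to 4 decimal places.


original_size = n_symbols * orig_bits = 9522 * 32 = 304704 bits
compressed_size = n_symbols * avg_code_len = 9522 * 9.77 = 93029.94 bits
ratio = original_size / compressed_size = 304704 / 93029.94 = 3.2753

Compression ratio = 3.2753


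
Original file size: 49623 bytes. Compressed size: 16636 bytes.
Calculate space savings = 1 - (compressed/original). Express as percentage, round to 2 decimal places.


ratio = compressed/original = 16636/49623 = 0.335248
savings = 1 - ratio = 1 - 0.335248 = 0.664752
as a percentage: 0.664752 * 100 = 66.48%

Space savings = 1 - 16636/49623 = 66.48%


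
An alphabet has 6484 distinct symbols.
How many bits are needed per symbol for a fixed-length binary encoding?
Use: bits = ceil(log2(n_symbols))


log2(6484) = 12.6627
Bracket: 2^12 = 4096 < 6484 <= 2^13 = 8192
So ceil(log2(6484)) = 13

bits = ceil(log2(6484)) = ceil(12.6627) = 13 bits


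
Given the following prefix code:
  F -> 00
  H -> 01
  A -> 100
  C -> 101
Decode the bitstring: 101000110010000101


Decoding step by step:
Bits 101 -> C
Bits 00 -> F
Bits 01 -> H
Bits 100 -> A
Bits 100 -> A
Bits 00 -> F
Bits 101 -> C


Decoded message: CFHAAFC


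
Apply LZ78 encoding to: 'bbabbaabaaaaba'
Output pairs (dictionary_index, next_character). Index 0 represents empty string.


LZ78 encoding steps:
Dictionary: {0: ''}
Step 1: w='' (idx 0), next='b' -> output (0, 'b'), add 'b' as idx 1
Step 2: w='b' (idx 1), next='a' -> output (1, 'a'), add 'ba' as idx 2
Step 3: w='b' (idx 1), next='b' -> output (1, 'b'), add 'bb' as idx 3
Step 4: w='' (idx 0), next='a' -> output (0, 'a'), add 'a' as idx 4
Step 5: w='a' (idx 4), next='b' -> output (4, 'b'), add 'ab' as idx 5
Step 6: w='a' (idx 4), next='a' -> output (4, 'a'), add 'aa' as idx 6
Step 7: w='aa' (idx 6), next='b' -> output (6, 'b'), add 'aab' as idx 7
Step 8: w='a' (idx 4), end of input -> output (4, '')


Encoded: [(0, 'b'), (1, 'a'), (1, 'b'), (0, 'a'), (4, 'b'), (4, 'a'), (6, 'b'), (4, '')]


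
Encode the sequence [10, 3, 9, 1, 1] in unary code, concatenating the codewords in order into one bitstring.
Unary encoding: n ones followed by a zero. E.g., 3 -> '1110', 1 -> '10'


Encode each number as n ones followed by a terminating 0:
  10 -> 11111111110 (11 bits)
  3 -> 1110 (4 bits)
  9 -> 1111111110 (10 bits)
  1 -> 10 (2 bits)
  1 -> 10 (2 bits)
Total length = 11 + 4 + 10 + 2 + 2 = 29 bits.

Unary([10, 3, 9, 1, 1]) = 11111111110111011111111101010 (29 bits)


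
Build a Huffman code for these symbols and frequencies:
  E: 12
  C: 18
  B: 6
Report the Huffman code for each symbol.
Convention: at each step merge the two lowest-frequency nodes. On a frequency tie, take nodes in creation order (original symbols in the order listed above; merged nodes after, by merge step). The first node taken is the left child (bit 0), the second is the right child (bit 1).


Huffman tree construction:
Step 1: Merge B(6) + E(12) = 18
Step 2: Merge C(18) + (B+E)(18) = 36
Read each symbol's code off the tree from the root (left child = 0, right child = 1).

Codes:
  E: 11 (length 2)
  C: 0 (length 1)
  B: 10 (length 2)
Average code length: 54/36 = 1.5000 bits/symbol


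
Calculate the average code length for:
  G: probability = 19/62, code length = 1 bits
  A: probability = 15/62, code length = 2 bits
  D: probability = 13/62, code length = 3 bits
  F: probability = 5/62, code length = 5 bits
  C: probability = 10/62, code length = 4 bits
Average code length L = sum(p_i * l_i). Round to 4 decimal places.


Weighted contributions p_i * l_i:
  G: (19/62) * 1 = 19/62
  A: (15/62) * 2 = 30/62
  D: (13/62) * 3 = 39/62
  F: (5/62) * 5 = 25/62
  C: (10/62) * 4 = 40/62
Sum = (19 + 30 + 39 + 25 + 40)/62 = 153/62

L = 153/62 = 2.4677 bits/symbol


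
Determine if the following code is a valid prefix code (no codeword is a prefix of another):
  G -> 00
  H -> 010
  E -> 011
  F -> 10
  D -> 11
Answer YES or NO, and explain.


Checking each pair (does one codeword prefix another?):
  G='00' vs H='010': no prefix
  G='00' vs E='011': no prefix
  G='00' vs F='10': no prefix
  G='00' vs D='11': no prefix
  H='010' vs G='00': no prefix
  H='010' vs E='011': no prefix
  H='010' vs F='10': no prefix
  H='010' vs D='11': no prefix
  E='011' vs G='00': no prefix
  E='011' vs H='010': no prefix
  E='011' vs F='10': no prefix
  E='011' vs D='11': no prefix
  F='10' vs G='00': no prefix
  F='10' vs H='010': no prefix
  F='10' vs E='011': no prefix
  F='10' vs D='11': no prefix
  D='11' vs G='00': no prefix
  D='11' vs H='010': no prefix
  D='11' vs E='011': no prefix
  D='11' vs F='10': no prefix
No violation found over all pairs.

YES -- this is a valid prefix code. No codeword is a prefix of any other codeword.


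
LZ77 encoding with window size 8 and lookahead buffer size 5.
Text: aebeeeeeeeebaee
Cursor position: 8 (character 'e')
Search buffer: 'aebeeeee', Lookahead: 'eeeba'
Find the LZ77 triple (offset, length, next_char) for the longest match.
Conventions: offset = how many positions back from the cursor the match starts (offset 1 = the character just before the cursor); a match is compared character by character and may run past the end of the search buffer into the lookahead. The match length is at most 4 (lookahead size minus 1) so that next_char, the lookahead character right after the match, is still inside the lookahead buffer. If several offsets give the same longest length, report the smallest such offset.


Try each offset into the search buffer:
  offset=1 (pos 7, char 'e'): match length 3
  offset=2 (pos 6, char 'e'): match length 3
  offset=3 (pos 5, char 'e'): match length 3
  offset=4 (pos 4, char 'e'): match length 3
  offset=5 (pos 3, char 'e'): match length 3
  offset=6 (pos 2, char 'b'): match length 0
  offset=7 (pos 1, char 'e'): match length 1
  offset=8 (pos 0, char 'a'): match length 0
Longest match has length 3, found at offsets 1, 2, 3, 4, 5; take the smallest, offset 1.
next_char = character at position 8 + 3 = 11 -> 'b'

Best match: offset=1, length=3 (matching 'eee' starting at position 7)
LZ77 triple: (1, 3, 'b')


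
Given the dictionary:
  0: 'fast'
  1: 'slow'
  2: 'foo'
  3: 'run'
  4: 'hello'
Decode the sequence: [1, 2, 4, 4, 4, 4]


Look up each index in the dictionary:
  1 -> 'slow'
  2 -> 'foo'
  4 -> 'hello'
  4 -> 'hello'
  4 -> 'hello'
  4 -> 'hello'

Decoded: "slow foo hello hello hello hello"


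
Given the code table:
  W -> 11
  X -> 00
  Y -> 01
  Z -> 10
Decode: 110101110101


Decoding:
11 -> W
01 -> Y
01 -> Y
11 -> W
01 -> Y
01 -> Y


Result: WYYWYY


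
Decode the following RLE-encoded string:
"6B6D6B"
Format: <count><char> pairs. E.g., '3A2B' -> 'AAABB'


Expanding each <count><char> pair:
  6B -> 'BBBBBB'
  6D -> 'DDDDDD'
  6B -> 'BBBBBB'

Decoded = BBBBBBDDDDDDBBBBBB


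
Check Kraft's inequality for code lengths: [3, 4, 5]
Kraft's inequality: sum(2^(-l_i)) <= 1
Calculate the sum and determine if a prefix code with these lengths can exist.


Sum = 2^(-3) + 2^(-4) + 2^(-5)
    = 0.125 + 0.0625 + 0.03125
    = 7/32 = 0.21875
Since 0.21875 <= 1, Kraft's inequality IS satisfied.
A prefix code with these lengths CAN exist.

Kraft sum = 0.21875. Satisfied.


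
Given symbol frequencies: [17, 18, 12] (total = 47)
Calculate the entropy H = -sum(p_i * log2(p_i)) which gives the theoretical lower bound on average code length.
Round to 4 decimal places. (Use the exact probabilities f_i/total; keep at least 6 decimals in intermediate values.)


Per-symbol terms -p_i * log2(p_i) with p_i = f_i/47:
  p = 17/47 = 0.361702: log2(p) = -1.467126, -p*log2(p) = 0.530663
  p = 18/47 = 0.382979: log2(p) = -1.384664, -p*log2(p) = 0.530297
  p = 12/47 = 0.255319: log2(p) = -1.969626, -p*log2(p) = 0.502883
H = 0.530663 + 0.530297 + 0.502883 = 1.563843

H = 1.5638 bits/symbol


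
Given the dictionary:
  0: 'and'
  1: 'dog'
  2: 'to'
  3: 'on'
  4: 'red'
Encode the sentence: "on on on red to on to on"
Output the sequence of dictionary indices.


Look up each word in the dictionary:
  'on' -> 3
  'on' -> 3
  'on' -> 3
  'red' -> 4
  'to' -> 2
  'on' -> 3
  'to' -> 2
  'on' -> 3

Encoded: [3, 3, 3, 4, 2, 3, 2, 3]


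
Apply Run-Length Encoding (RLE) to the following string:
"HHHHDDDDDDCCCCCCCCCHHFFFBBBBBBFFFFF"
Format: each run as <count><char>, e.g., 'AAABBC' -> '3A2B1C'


Scanning runs left to right:
  i=0: run of 'H' x 4 -> '4H'
  i=4: run of 'D' x 6 -> '6D'
  i=10: run of 'C' x 9 -> '9C'
  i=19: run of 'H' x 2 -> '2H'
  i=21: run of 'F' x 3 -> '3F'
  i=24: run of 'B' x 6 -> '6B'
  i=30: run of 'F' x 5 -> '5F'

RLE = 4H6D9C2H3F6B5F


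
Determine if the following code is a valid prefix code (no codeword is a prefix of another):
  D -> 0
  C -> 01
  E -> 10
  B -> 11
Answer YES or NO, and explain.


Checking each pair (does one codeword prefix another?):
  D='0' vs C='01': prefix -- VIOLATION

NO -- this is NOT a valid prefix code. D (0) is a prefix of C (01).


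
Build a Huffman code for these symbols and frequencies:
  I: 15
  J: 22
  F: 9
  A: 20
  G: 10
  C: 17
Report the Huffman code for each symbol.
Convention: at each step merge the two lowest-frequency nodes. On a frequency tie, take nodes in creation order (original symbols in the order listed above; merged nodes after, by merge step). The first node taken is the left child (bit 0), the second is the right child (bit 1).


Huffman tree construction:
Step 1: Merge F(9) + G(10) = 19
Step 2: Merge I(15) + C(17) = 32
Step 3: Merge (F+G)(19) + A(20) = 39
Step 4: Merge J(22) + (I+C)(32) = 54
Step 5: Merge ((F+G)+A)(39) + (J+(I+C))(54) = 93
Read each symbol's code off the tree from the root (left child = 0, right child = 1).

Codes:
  I: 110 (length 3)
  J: 10 (length 2)
  F: 000 (length 3)
  A: 01 (length 2)
  G: 001 (length 3)
  C: 111 (length 3)
Average code length: 237/93 = 2.5484 bits/symbol


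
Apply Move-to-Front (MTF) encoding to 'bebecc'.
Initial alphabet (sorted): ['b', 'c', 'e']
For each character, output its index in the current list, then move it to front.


MTF encoding:
'b': index 0 in ['b', 'c', 'e'] -> ['b', 'c', 'e']
'e': index 2 in ['b', 'c', 'e'] -> ['e', 'b', 'c']
'b': index 1 in ['e', 'b', 'c'] -> ['b', 'e', 'c']
'e': index 1 in ['b', 'e', 'c'] -> ['e', 'b', 'c']
'c': index 2 in ['e', 'b', 'c'] -> ['c', 'e', 'b']
'c': index 0 in ['c', 'e', 'b'] -> ['c', 'e', 'b']


Output: [0, 2, 1, 1, 2, 0]


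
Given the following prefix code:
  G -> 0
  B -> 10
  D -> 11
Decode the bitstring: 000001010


Decoding step by step:
Bits 0 -> G
Bits 0 -> G
Bits 0 -> G
Bits 0 -> G
Bits 0 -> G
Bits 10 -> B
Bits 10 -> B


Decoded message: GGGGGBB


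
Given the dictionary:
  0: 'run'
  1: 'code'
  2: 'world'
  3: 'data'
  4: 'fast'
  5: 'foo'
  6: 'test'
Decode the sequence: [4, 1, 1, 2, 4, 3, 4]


Look up each index in the dictionary:
  4 -> 'fast'
  1 -> 'code'
  1 -> 'code'
  2 -> 'world'
  4 -> 'fast'
  3 -> 'data'
  4 -> 'fast'

Decoded: "fast code code world fast data fast"


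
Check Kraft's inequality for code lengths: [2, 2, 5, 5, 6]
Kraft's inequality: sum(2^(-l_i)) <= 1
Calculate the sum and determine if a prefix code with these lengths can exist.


Sum = 2^(-2) + 2^(-2) + 2^(-5) + 2^(-5) + 2^(-6)
    = 0.25 + 0.25 + 0.03125 + 0.03125 + 0.015625
    = 37/64 = 0.578125
Since 0.578125 <= 1, Kraft's inequality IS satisfied.
A prefix code with these lengths CAN exist.

Kraft sum = 0.578125. Satisfied.


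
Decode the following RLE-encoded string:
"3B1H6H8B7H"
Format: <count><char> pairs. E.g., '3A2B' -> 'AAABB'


Expanding each <count><char> pair:
  3B -> 'BBB'
  1H -> 'H'
  6H -> 'HHHHHH'
  8B -> 'BBBBBBBB'
  7H -> 'HHHHHHH'

Decoded = BBBHHHHHHHBBBBBBBBHHHHHHH


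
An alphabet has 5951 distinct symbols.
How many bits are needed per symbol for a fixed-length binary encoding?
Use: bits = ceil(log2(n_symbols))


log2(5951) = 12.5389
Bracket: 2^12 = 4096 < 5951 <= 2^13 = 8192
So ceil(log2(5951)) = 13

bits = ceil(log2(5951)) = ceil(12.5389) = 13 bits


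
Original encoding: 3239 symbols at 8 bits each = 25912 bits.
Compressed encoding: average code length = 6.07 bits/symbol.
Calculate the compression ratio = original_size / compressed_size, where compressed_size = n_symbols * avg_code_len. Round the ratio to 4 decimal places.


original_size = n_symbols * orig_bits = 3239 * 8 = 25912 bits
compressed_size = n_symbols * avg_code_len = 3239 * 6.07 = 19660.73 bits
ratio = original_size / compressed_size = 25912 / 19660.73 = 1.318

Compression ratio = 1.318


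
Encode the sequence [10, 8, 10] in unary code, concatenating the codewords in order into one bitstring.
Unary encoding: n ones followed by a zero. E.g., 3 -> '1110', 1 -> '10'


Encode each number as n ones followed by a terminating 0:
  10 -> 11111111110 (11 bits)
  8 -> 111111110 (9 bits)
  10 -> 11111111110 (11 bits)
Total length = 11 + 9 + 11 = 31 bits.

Unary([10, 8, 10]) = 1111111111011111111011111111110 (31 bits)


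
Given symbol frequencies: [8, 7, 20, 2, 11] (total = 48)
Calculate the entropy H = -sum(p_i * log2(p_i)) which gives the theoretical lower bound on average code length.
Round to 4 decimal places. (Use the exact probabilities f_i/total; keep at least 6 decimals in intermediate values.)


Per-symbol terms -p_i * log2(p_i) with p_i = f_i/48:
  p = 8/48 = 0.166667: log2(p) = -2.584963, -p*log2(p) = 0.430827
  p = 7/48 = 0.145833: log2(p) = -2.777608, -p*log2(p) = 0.405068
  p = 20/48 = 0.416667: log2(p) = -1.263034, -p*log2(p) = 0.526264
  p = 2/48 = 0.041667: log2(p) = -4.584963, -p*log2(p) = 0.191040
  p = 11/48 = 0.229167: log2(p) = -2.125531, -p*log2(p) = 0.487101
H = 0.430827 + 0.405068 + 0.526264 + 0.191040 + 0.487101 = 2.040300

H = 2.0403 bits/symbol


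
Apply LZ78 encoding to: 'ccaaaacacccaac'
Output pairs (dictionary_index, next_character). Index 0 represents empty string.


LZ78 encoding steps:
Dictionary: {0: ''}
Step 1: w='' (idx 0), next='c' -> output (0, 'c'), add 'c' as idx 1
Step 2: w='c' (idx 1), next='a' -> output (1, 'a'), add 'ca' as idx 2
Step 3: w='' (idx 0), next='a' -> output (0, 'a'), add 'a' as idx 3
Step 4: w='a' (idx 3), next='a' -> output (3, 'a'), add 'aa' as idx 4
Step 5: w='ca' (idx 2), next='c' -> output (2, 'c'), add 'cac' as idx 5
Step 6: w='c' (idx 1), next='c' -> output (1, 'c'), add 'cc' as idx 6
Step 7: w='aa' (idx 4), next='c' -> output (4, 'c'), add 'aac' as idx 7


Encoded: [(0, 'c'), (1, 'a'), (0, 'a'), (3, 'a'), (2, 'c'), (1, 'c'), (4, 'c')]


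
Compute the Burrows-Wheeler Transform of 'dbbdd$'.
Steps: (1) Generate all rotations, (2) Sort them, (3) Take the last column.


Rotations (sorted):
  0: $dbbdd -> last char: d
  1: bbdd$d -> last char: d
  2: bdd$db -> last char: b
  3: d$dbbd -> last char: d
  4: dbbdd$ -> last char: $
  5: dd$dbb -> last char: b


BWT = ddbd$b


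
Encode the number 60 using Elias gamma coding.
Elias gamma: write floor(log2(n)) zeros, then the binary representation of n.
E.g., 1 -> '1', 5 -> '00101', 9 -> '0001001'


num_bits = floor(log2(60)) + 1 = 6
leading_zeros = num_bits - 1 = 5
binary(60) = 111100

Elias gamma(60) = '00000' + '111100' = 00000111100 (11 bits)


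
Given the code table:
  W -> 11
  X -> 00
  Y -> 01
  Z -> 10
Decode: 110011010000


Decoding:
11 -> W
00 -> X
11 -> W
01 -> Y
00 -> X
00 -> X


Result: WXWYXX


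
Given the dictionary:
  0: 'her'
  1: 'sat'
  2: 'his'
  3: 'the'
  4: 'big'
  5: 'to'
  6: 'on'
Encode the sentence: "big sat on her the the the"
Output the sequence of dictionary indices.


Look up each word in the dictionary:
  'big' -> 4
  'sat' -> 1
  'on' -> 6
  'her' -> 0
  'the' -> 3
  'the' -> 3
  'the' -> 3

Encoded: [4, 1, 6, 0, 3, 3, 3]


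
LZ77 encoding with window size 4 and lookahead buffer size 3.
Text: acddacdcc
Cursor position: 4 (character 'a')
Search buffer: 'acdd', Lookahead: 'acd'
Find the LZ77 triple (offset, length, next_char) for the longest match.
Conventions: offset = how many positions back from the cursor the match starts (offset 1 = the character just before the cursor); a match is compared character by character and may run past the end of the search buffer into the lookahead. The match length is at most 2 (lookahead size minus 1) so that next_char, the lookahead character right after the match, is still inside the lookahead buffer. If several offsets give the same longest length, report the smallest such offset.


Try each offset into the search buffer:
  offset=1 (pos 3, char 'd'): match length 0
  offset=2 (pos 2, char 'd'): match length 0
  offset=3 (pos 1, char 'c'): match length 0
  offset=4 (pos 0, char 'a'): match length 2
Longest match has length 2 at offset 4.
next_char = character at position 4 + 2 = 6 -> 'd'

Best match: offset=4, length=2 (matching 'ac' starting at position 0)
LZ77 triple: (4, 2, 'd')


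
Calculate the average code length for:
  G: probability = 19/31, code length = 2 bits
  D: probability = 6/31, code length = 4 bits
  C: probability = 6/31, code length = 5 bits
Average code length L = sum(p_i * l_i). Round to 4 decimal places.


Weighted contributions p_i * l_i:
  G: (19/31) * 2 = 38/31
  D: (6/31) * 4 = 24/31
  C: (6/31) * 5 = 30/31
Sum = (38 + 24 + 30)/31 = 92/31

L = 92/31 = 2.9677 bits/symbol


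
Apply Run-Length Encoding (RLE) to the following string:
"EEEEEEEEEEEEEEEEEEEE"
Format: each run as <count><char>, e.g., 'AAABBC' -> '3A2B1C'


Scanning runs left to right:
  i=0: run of 'E' x 20 -> '20E'

RLE = 20E


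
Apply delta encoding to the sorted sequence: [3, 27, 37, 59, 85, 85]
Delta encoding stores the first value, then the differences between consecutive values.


First value: 3
Deltas:
  27 - 3 = 24
  37 - 27 = 10
  59 - 37 = 22
  85 - 59 = 26
  85 - 85 = 0


Delta encoded: [3, 24, 10, 22, 26, 0]


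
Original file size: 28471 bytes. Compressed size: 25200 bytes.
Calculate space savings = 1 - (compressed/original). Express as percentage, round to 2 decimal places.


ratio = compressed/original = 25200/28471 = 0.885111
savings = 1 - ratio = 1 - 0.885111 = 0.114889
as a percentage: 0.114889 * 100 = 11.49%

Space savings = 1 - 25200/28471 = 11.49%


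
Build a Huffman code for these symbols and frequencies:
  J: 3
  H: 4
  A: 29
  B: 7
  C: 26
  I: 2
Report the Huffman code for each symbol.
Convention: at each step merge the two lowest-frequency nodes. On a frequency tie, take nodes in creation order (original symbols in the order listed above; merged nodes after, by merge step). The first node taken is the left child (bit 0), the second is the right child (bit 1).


Huffman tree construction:
Step 1: Merge I(2) + J(3) = 5
Step 2: Merge H(4) + (I+J)(5) = 9
Step 3: Merge B(7) + (H+(I+J))(9) = 16
Step 4: Merge (B+(H+(I+J)))(16) + C(26) = 42
Step 5: Merge A(29) + ((B+(H+(I+J)))+C)(42) = 71
Read each symbol's code off the tree from the root (left child = 0, right child = 1).

Codes:
  J: 10111 (length 5)
  H: 1010 (length 4)
  A: 0 (length 1)
  B: 100 (length 3)
  C: 11 (length 2)
  I: 10110 (length 5)
Average code length: 143/71 = 2.0141 bits/symbol


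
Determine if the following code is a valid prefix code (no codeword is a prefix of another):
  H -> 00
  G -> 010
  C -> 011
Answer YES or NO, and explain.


Checking each pair (does one codeword prefix another?):
  H='00' vs G='010': no prefix
  H='00' vs C='011': no prefix
  G='010' vs H='00': no prefix
  G='010' vs C='011': no prefix
  C='011' vs H='00': no prefix
  C='011' vs G='010': no prefix
No violation found over all pairs.

YES -- this is a valid prefix code. No codeword is a prefix of any other codeword.


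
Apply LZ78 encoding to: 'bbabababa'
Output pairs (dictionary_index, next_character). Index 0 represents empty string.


LZ78 encoding steps:
Dictionary: {0: ''}
Step 1: w='' (idx 0), next='b' -> output (0, 'b'), add 'b' as idx 1
Step 2: w='b' (idx 1), next='a' -> output (1, 'a'), add 'ba' as idx 2
Step 3: w='ba' (idx 2), next='b' -> output (2, 'b'), add 'bab' as idx 3
Step 4: w='' (idx 0), next='a' -> output (0, 'a'), add 'a' as idx 4
Step 5: w='ba' (idx 2), end of input -> output (2, '')


Encoded: [(0, 'b'), (1, 'a'), (2, 'b'), (0, 'a'), (2, '')]


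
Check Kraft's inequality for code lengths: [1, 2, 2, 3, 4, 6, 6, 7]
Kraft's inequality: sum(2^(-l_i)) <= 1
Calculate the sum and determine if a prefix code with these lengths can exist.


Sum = 2^(-1) + 2^(-2) + 2^(-2) + 2^(-3) + 2^(-4) + 2^(-6) + 2^(-6) + 2^(-7)
    = 0.5 + 0.25 + 0.25 + 0.125 + 0.0625 + 0.015625 + 0.015625 + 0.0078125
    = 157/128 = 1.2265625
Since 1.2265625 > 1, Kraft's inequality is NOT satisfied.
A prefix code with these lengths CANNOT exist.

Kraft sum = 1.2265625. Not satisfied.


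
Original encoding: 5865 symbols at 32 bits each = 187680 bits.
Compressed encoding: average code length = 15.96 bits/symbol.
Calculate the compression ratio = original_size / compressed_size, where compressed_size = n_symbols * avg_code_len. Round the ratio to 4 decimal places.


original_size = n_symbols * orig_bits = 5865 * 32 = 187680 bits
compressed_size = n_symbols * avg_code_len = 5865 * 15.96 = 93605.4 bits
ratio = original_size / compressed_size = 187680 / 93605.4 = 2.005

Compression ratio = 2.005


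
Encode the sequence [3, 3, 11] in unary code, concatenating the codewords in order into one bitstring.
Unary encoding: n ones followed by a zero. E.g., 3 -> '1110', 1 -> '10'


Encode each number as n ones followed by a terminating 0:
  3 -> 1110 (4 bits)
  3 -> 1110 (4 bits)
  11 -> 111111111110 (12 bits)
Total length = 4 + 4 + 12 = 20 bits.

Unary([3, 3, 11]) = 11101110111111111110 (20 bits)


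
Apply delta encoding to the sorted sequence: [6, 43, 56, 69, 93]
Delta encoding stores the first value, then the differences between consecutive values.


First value: 6
Deltas:
  43 - 6 = 37
  56 - 43 = 13
  69 - 56 = 13
  93 - 69 = 24


Delta encoded: [6, 37, 13, 13, 24]


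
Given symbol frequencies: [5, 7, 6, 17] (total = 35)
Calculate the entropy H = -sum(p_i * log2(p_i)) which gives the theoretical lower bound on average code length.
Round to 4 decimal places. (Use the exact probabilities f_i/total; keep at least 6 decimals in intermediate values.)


Per-symbol terms -p_i * log2(p_i) with p_i = f_i/35:
  p = 5/35 = 0.142857: log2(p) = -2.807355, -p*log2(p) = 0.401051
  p = 7/35 = 0.200000: log2(p) = -2.321928, -p*log2(p) = 0.464386
  p = 6/35 = 0.171429: log2(p) = -2.544321, -p*log2(p) = 0.436169
  p = 17/35 = 0.485714: log2(p) = -1.041820, -p*log2(p) = 0.506027
H = 0.401051 + 0.464386 + 0.436169 + 0.506027 = 1.807633

H = 1.8076 bits/symbol


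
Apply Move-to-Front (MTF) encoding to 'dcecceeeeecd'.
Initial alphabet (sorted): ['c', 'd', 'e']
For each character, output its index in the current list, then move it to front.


MTF encoding:
'd': index 1 in ['c', 'd', 'e'] -> ['d', 'c', 'e']
'c': index 1 in ['d', 'c', 'e'] -> ['c', 'd', 'e']
'e': index 2 in ['c', 'd', 'e'] -> ['e', 'c', 'd']
'c': index 1 in ['e', 'c', 'd'] -> ['c', 'e', 'd']
'c': index 0 in ['c', 'e', 'd'] -> ['c', 'e', 'd']
'e': index 1 in ['c', 'e', 'd'] -> ['e', 'c', 'd']
'e': index 0 in ['e', 'c', 'd'] -> ['e', 'c', 'd']
'e': index 0 in ['e', 'c', 'd'] -> ['e', 'c', 'd']
'e': index 0 in ['e', 'c', 'd'] -> ['e', 'c', 'd']
'e': index 0 in ['e', 'c', 'd'] -> ['e', 'c', 'd']
'c': index 1 in ['e', 'c', 'd'] -> ['c', 'e', 'd']
'd': index 2 in ['c', 'e', 'd'] -> ['d', 'c', 'e']


Output: [1, 1, 2, 1, 0, 1, 0, 0, 0, 0, 1, 2]


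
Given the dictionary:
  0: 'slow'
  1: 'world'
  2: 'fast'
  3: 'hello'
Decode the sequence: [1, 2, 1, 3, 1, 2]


Look up each index in the dictionary:
  1 -> 'world'
  2 -> 'fast'
  1 -> 'world'
  3 -> 'hello'
  1 -> 'world'
  2 -> 'fast'

Decoded: "world fast world hello world fast"


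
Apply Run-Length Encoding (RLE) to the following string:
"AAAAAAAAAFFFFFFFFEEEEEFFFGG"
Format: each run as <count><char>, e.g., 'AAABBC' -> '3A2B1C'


Scanning runs left to right:
  i=0: run of 'A' x 9 -> '9A'
  i=9: run of 'F' x 8 -> '8F'
  i=17: run of 'E' x 5 -> '5E'
  i=22: run of 'F' x 3 -> '3F'
  i=25: run of 'G' x 2 -> '2G'

RLE = 9A8F5E3F2G


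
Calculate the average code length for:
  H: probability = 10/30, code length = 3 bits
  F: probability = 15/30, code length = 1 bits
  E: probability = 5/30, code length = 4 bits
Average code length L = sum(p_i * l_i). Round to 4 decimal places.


Weighted contributions p_i * l_i:
  H: (10/30) * 3 = 30/30
  F: (15/30) * 1 = 15/30
  E: (5/30) * 4 = 20/30
Sum = (30 + 15 + 20)/30 = 65/30

L = 65/30 = 2.1667 bits/symbol


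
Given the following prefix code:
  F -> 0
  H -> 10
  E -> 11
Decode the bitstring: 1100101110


Decoding step by step:
Bits 11 -> E
Bits 0 -> F
Bits 0 -> F
Bits 10 -> H
Bits 11 -> E
Bits 10 -> H


Decoded message: EFFHEH


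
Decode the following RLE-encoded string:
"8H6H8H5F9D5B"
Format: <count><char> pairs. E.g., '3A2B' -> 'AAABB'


Expanding each <count><char> pair:
  8H -> 'HHHHHHHH'
  6H -> 'HHHHHH'
  8H -> 'HHHHHHHH'
  5F -> 'FFFFF'
  9D -> 'DDDDDDDDD'
  5B -> 'BBBBB'

Decoded = HHHHHHHHHHHHHHHHHHHHHHFFFFFDDDDDDDDDBBBBB


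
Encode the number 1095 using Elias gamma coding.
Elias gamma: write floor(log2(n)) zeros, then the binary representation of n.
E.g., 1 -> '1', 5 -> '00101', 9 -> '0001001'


num_bits = floor(log2(1095)) + 1 = 11
leading_zeros = num_bits - 1 = 10
binary(1095) = 10001000111

Elias gamma(1095) = '0000000000' + '10001000111' = 000000000010001000111 (21 bits)


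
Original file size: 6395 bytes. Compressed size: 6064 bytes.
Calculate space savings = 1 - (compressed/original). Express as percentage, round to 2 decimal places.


ratio = compressed/original = 6064/6395 = 0.948241
savings = 1 - ratio = 1 - 0.948241 = 0.051759
as a percentage: 0.051759 * 100 = 5.18%

Space savings = 1 - 6064/6395 = 5.18%


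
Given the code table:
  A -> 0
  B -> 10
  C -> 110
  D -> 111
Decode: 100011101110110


Decoding:
10 -> B
0 -> A
0 -> A
111 -> D
0 -> A
111 -> D
0 -> A
110 -> C


Result: BAADADAC


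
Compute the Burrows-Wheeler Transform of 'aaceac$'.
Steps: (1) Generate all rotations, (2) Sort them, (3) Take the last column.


Rotations (sorted):
  0: $aaceac -> last char: c
  1: aaceac$ -> last char: $
  2: ac$aace -> last char: e
  3: aceac$a -> last char: a
  4: c$aacea -> last char: a
  5: ceac$aa -> last char: a
  6: eac$aac -> last char: c


BWT = c$eaaac


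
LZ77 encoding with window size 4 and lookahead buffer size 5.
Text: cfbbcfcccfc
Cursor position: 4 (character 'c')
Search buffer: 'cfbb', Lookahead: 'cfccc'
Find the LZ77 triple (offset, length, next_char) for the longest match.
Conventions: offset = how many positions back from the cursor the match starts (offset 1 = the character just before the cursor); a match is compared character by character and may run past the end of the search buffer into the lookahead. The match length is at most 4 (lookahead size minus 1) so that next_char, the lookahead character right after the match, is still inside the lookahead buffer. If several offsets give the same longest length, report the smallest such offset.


Try each offset into the search buffer:
  offset=1 (pos 3, char 'b'): match length 0
  offset=2 (pos 2, char 'b'): match length 0
  offset=3 (pos 1, char 'f'): match length 0
  offset=4 (pos 0, char 'c'): match length 2
Longest match has length 2 at offset 4.
next_char = character at position 4 + 2 = 6 -> 'c'

Best match: offset=4, length=2 (matching 'cf' starting at position 0)
LZ77 triple: (4, 2, 'c')


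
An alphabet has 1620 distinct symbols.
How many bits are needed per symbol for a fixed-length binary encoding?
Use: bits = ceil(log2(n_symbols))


log2(1620) = 10.6618
Bracket: 2^10 = 1024 < 1620 <= 2^11 = 2048
So ceil(log2(1620)) = 11

bits = ceil(log2(1620)) = ceil(10.6618) = 11 bits


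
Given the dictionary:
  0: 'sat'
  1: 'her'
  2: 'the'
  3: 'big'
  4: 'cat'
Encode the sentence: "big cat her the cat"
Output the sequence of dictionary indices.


Look up each word in the dictionary:
  'big' -> 3
  'cat' -> 4
  'her' -> 1
  'the' -> 2
  'cat' -> 4

Encoded: [3, 4, 1, 2, 4]


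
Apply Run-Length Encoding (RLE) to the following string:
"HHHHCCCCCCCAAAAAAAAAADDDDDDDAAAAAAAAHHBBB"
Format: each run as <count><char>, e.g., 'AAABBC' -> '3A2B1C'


Scanning runs left to right:
  i=0: run of 'H' x 4 -> '4H'
  i=4: run of 'C' x 7 -> '7C'
  i=11: run of 'A' x 10 -> '10A'
  i=21: run of 'D' x 7 -> '7D'
  i=28: run of 'A' x 8 -> '8A'
  i=36: run of 'H' x 2 -> '2H'
  i=38: run of 'B' x 3 -> '3B'

RLE = 4H7C10A7D8A2H3B


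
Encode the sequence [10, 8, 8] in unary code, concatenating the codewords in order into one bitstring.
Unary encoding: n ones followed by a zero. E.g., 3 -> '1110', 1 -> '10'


Encode each number as n ones followed by a terminating 0:
  10 -> 11111111110 (11 bits)
  8 -> 111111110 (9 bits)
  8 -> 111111110 (9 bits)
Total length = 11 + 9 + 9 = 29 bits.

Unary([10, 8, 8]) = 11111111110111111110111111110 (29 bits)


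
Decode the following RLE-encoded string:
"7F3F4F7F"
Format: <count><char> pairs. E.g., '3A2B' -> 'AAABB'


Expanding each <count><char> pair:
  7F -> 'FFFFFFF'
  3F -> 'FFF'
  4F -> 'FFFF'
  7F -> 'FFFFFFF'

Decoded = FFFFFFFFFFFFFFFFFFFFF


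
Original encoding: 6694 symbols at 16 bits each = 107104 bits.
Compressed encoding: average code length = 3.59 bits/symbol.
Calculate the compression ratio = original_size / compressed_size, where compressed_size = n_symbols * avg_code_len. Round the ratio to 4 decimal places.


original_size = n_symbols * orig_bits = 6694 * 16 = 107104 bits
compressed_size = n_symbols * avg_code_len = 6694 * 3.59 = 24031.46 bits
ratio = original_size / compressed_size = 107104 / 24031.46 = 4.4568

Compression ratio = 4.4568


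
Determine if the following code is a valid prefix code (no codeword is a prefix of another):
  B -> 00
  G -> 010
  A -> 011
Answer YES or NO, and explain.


Checking each pair (does one codeword prefix another?):
  B='00' vs G='010': no prefix
  B='00' vs A='011': no prefix
  G='010' vs B='00': no prefix
  G='010' vs A='011': no prefix
  A='011' vs B='00': no prefix
  A='011' vs G='010': no prefix
No violation found over all pairs.

YES -- this is a valid prefix code. No codeword is a prefix of any other codeword.


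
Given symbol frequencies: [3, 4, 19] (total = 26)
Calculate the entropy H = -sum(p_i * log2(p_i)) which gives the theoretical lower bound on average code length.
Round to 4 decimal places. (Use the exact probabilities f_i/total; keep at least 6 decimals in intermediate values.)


Per-symbol terms -p_i * log2(p_i) with p_i = f_i/26:
  p = 3/26 = 0.115385: log2(p) = -3.115477, -p*log2(p) = 0.359478
  p = 4/26 = 0.153846: log2(p) = -2.700440, -p*log2(p) = 0.415452
  p = 19/26 = 0.730769: log2(p) = -0.452512, -p*log2(p) = 0.330682
H = 0.359478 + 0.415452 + 0.330682 = 1.105612

H = 1.1056 bits/symbol


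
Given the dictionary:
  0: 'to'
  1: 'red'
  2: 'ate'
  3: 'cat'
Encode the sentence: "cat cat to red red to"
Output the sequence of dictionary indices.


Look up each word in the dictionary:
  'cat' -> 3
  'cat' -> 3
  'to' -> 0
  'red' -> 1
  'red' -> 1
  'to' -> 0

Encoded: [3, 3, 0, 1, 1, 0]


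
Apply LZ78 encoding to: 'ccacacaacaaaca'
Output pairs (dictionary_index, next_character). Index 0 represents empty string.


LZ78 encoding steps:
Dictionary: {0: ''}
Step 1: w='' (idx 0), next='c' -> output (0, 'c'), add 'c' as idx 1
Step 2: w='c' (idx 1), next='a' -> output (1, 'a'), add 'ca' as idx 2
Step 3: w='ca' (idx 2), next='c' -> output (2, 'c'), add 'cac' as idx 3
Step 4: w='' (idx 0), next='a' -> output (0, 'a'), add 'a' as idx 4
Step 5: w='a' (idx 4), next='c' -> output (4, 'c'), add 'ac' as idx 5
Step 6: w='a' (idx 4), next='a' -> output (4, 'a'), add 'aa' as idx 6
Step 7: w='ac' (idx 5), next='a' -> output (5, 'a'), add 'aca' as idx 7


Encoded: [(0, 'c'), (1, 'a'), (2, 'c'), (0, 'a'), (4, 'c'), (4, 'a'), (5, 'a')]


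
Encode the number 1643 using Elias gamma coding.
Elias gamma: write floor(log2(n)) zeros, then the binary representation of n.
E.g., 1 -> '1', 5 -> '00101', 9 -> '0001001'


num_bits = floor(log2(1643)) + 1 = 11
leading_zeros = num_bits - 1 = 10
binary(1643) = 11001101011

Elias gamma(1643) = '0000000000' + '11001101011' = 000000000011001101011 (21 bits)


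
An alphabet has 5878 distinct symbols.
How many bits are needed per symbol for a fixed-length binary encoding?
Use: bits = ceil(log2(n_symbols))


log2(5878) = 12.5211
Bracket: 2^12 = 4096 < 5878 <= 2^13 = 8192
So ceil(log2(5878)) = 13

bits = ceil(log2(5878)) = ceil(12.5211) = 13 bits


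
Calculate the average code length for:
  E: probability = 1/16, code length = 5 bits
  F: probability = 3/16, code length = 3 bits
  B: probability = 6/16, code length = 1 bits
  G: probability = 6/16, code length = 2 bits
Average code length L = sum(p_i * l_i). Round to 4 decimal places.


Weighted contributions p_i * l_i:
  E: (1/16) * 5 = 5/16
  F: (3/16) * 3 = 9/16
  B: (6/16) * 1 = 6/16
  G: (6/16) * 2 = 12/16
Sum = (5 + 9 + 6 + 12)/16 = 32/16

L = 32/16 = 2.0000 bits/symbol


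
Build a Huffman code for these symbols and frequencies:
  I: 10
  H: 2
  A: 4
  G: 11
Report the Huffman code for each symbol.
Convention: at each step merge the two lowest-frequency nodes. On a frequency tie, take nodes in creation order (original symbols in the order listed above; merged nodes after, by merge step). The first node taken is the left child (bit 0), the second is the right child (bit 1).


Huffman tree construction:
Step 1: Merge H(2) + A(4) = 6
Step 2: Merge (H+A)(6) + I(10) = 16
Step 3: Merge G(11) + ((H+A)+I)(16) = 27
Read each symbol's code off the tree from the root (left child = 0, right child = 1).

Codes:
  I: 11 (length 2)
  H: 100 (length 3)
  A: 101 (length 3)
  G: 0 (length 1)
Average code length: 49/27 = 1.8148 bits/symbol


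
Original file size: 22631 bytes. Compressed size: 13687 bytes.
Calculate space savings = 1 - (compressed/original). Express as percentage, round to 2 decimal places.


ratio = compressed/original = 13687/22631 = 0.60479
savings = 1 - ratio = 1 - 0.60479 = 0.39521
as a percentage: 0.39521 * 100 = 39.52%

Space savings = 1 - 13687/22631 = 39.52%


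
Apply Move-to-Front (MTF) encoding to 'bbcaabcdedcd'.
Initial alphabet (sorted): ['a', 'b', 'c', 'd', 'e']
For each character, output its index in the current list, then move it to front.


MTF encoding:
'b': index 1 in ['a', 'b', 'c', 'd', 'e'] -> ['b', 'a', 'c', 'd', 'e']
'b': index 0 in ['b', 'a', 'c', 'd', 'e'] -> ['b', 'a', 'c', 'd', 'e']
'c': index 2 in ['b', 'a', 'c', 'd', 'e'] -> ['c', 'b', 'a', 'd', 'e']
'a': index 2 in ['c', 'b', 'a', 'd', 'e'] -> ['a', 'c', 'b', 'd', 'e']
'a': index 0 in ['a', 'c', 'b', 'd', 'e'] -> ['a', 'c', 'b', 'd', 'e']
'b': index 2 in ['a', 'c', 'b', 'd', 'e'] -> ['b', 'a', 'c', 'd', 'e']
'c': index 2 in ['b', 'a', 'c', 'd', 'e'] -> ['c', 'b', 'a', 'd', 'e']
'd': index 3 in ['c', 'b', 'a', 'd', 'e'] -> ['d', 'c', 'b', 'a', 'e']
'e': index 4 in ['d', 'c', 'b', 'a', 'e'] -> ['e', 'd', 'c', 'b', 'a']
'd': index 1 in ['e', 'd', 'c', 'b', 'a'] -> ['d', 'e', 'c', 'b', 'a']
'c': index 2 in ['d', 'e', 'c', 'b', 'a'] -> ['c', 'd', 'e', 'b', 'a']
'd': index 1 in ['c', 'd', 'e', 'b', 'a'] -> ['d', 'c', 'e', 'b', 'a']


Output: [1, 0, 2, 2, 0, 2, 2, 3, 4, 1, 2, 1]


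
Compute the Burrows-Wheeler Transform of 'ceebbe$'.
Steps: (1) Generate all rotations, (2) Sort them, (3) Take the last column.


Rotations (sorted):
  0: $ceebbe -> last char: e
  1: bbe$cee -> last char: e
  2: be$ceeb -> last char: b
  3: ceebbe$ -> last char: $
  4: e$ceebb -> last char: b
  5: ebbe$ce -> last char: e
  6: eebbe$c -> last char: c


BWT = eeb$bec


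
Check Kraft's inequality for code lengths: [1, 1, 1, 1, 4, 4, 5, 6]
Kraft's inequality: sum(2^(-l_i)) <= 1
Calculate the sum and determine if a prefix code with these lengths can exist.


Sum = 2^(-1) + 2^(-1) + 2^(-1) + 2^(-1) + 2^(-4) + 2^(-4) + 2^(-5) + 2^(-6)
    = 0.5 + 0.5 + 0.5 + 0.5 + 0.0625 + 0.0625 + 0.03125 + 0.015625
    = 139/64 = 2.171875
Since 2.171875 > 1, Kraft's inequality is NOT satisfied.
A prefix code with these lengths CANNOT exist.

Kraft sum = 2.171875. Not satisfied.


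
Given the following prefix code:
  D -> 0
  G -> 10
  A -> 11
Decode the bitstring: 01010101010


Decoding step by step:
Bits 0 -> D
Bits 10 -> G
Bits 10 -> G
Bits 10 -> G
Bits 10 -> G
Bits 10 -> G


Decoded message: DGGGGG


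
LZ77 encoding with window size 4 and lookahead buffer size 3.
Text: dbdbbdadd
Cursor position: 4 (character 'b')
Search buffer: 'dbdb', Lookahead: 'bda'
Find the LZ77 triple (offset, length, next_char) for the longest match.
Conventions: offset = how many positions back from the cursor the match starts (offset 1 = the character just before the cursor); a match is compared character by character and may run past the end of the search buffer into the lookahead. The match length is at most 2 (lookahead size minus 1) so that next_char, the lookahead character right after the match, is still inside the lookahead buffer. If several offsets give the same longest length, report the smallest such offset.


Try each offset into the search buffer:
  offset=1 (pos 3, char 'b'): match length 1
  offset=2 (pos 2, char 'd'): match length 0
  offset=3 (pos 1, char 'b'): match length 2
  offset=4 (pos 0, char 'd'): match length 0
Longest match has length 2 at offset 3.
next_char = character at position 4 + 2 = 6 -> 'a'

Best match: offset=3, length=2 (matching 'bd' starting at position 1)
LZ77 triple: (3, 2, 'a')


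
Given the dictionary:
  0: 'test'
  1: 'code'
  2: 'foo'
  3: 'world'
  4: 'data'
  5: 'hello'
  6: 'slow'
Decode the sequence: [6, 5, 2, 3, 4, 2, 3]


Look up each index in the dictionary:
  6 -> 'slow'
  5 -> 'hello'
  2 -> 'foo'
  3 -> 'world'
  4 -> 'data'
  2 -> 'foo'
  3 -> 'world'

Decoded: "slow hello foo world data foo world"


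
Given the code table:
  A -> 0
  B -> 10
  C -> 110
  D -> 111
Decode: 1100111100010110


Decoding:
110 -> C
0 -> A
111 -> D
10 -> B
0 -> A
0 -> A
10 -> B
110 -> C


Result: CADBAABC


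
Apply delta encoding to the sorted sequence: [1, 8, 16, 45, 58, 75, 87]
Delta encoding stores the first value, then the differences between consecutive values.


First value: 1
Deltas:
  8 - 1 = 7
  16 - 8 = 8
  45 - 16 = 29
  58 - 45 = 13
  75 - 58 = 17
  87 - 75 = 12


Delta encoded: [1, 7, 8, 29, 13, 17, 12]


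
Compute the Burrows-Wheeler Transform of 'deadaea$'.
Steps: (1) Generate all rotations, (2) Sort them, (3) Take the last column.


Rotations (sorted):
  0: $deadaea -> last char: a
  1: a$deadae -> last char: e
  2: adaea$de -> last char: e
  3: aea$dead -> last char: d
  4: daea$dea -> last char: a
  5: deadaea$ -> last char: $
  6: ea$deada -> last char: a
  7: eadaea$d -> last char: d


BWT = aeeda$ad
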